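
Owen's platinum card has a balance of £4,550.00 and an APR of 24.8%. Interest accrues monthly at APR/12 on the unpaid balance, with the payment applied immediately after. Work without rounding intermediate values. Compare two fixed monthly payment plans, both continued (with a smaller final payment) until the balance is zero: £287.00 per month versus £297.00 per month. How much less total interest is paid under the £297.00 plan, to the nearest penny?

Monthly rate r = 24.8%/12 = 2.06667% = 0.0206667.
At £287.00/mo: n = ⌈−ln(1 − rB₀/P)/ln(1+r)⌉ = 20 payments (last £117.17); total interest = total paid − £4,550.00 = £1,020.17.
At £297.00/mo: 19 payments (last £181.95); total interest £977.95.
Interest saved = £1,020.17 − £977.95 = £42.22.

£42.22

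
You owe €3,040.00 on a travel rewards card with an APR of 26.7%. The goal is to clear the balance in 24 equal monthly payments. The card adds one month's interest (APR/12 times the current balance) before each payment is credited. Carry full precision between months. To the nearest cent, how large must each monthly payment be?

Monthly rate r = 26.7%/12 = 2.225% = 0.02225.
Level-payment amortization: P = B₀·r / (1 − (1+r)^(−n)) = 3040.00·0.02225 / (1 − 1.02225^(−24)).
Denominator 1 − (1+r)^(−24) = 0.410302701.
P = 67.64 / 0.410302701 ≈ 164.85.

€164.85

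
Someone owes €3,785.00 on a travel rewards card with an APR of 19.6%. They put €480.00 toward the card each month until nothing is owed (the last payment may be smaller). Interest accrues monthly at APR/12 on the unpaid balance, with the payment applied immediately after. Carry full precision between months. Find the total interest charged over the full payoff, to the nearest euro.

Monthly rate r = 19.6%/12 = 1.63333% = 0.0163333.
Payoff takes n = ⌈−ln(1 − rB₀/P)/ln(1+r)⌉ = ⌈8.510⌉ = 9 payments; the last is €245.90.
Total paid = 8·€480.00 + €245.90 = €4,085.90.
Total interest = total paid − principal = €4,085.90 − €3,785.00 = €300.90.

€301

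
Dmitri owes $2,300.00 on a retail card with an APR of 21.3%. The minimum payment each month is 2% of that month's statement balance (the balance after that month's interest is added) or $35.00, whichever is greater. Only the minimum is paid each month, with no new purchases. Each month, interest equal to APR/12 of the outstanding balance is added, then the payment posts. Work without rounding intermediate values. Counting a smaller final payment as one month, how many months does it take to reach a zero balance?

Monthly rate r = 21.3%/12 = 1.775% = 0.01775.
While 2% of the post-interest balance exceeds $35.00, each month B ← (B·(1+r))·(1 − 0.02), i.e. B shrinks by the factor (1+r)·0.98 = 0.99739.
This holds for months 1–112. Entering month 113 the balance is $1,717.33; 2% of the post-interest balance is now below $35.00, so the flat $35.00 minimum applies from here.
From month 113 a fixed $35.00 at rate r clears $1,717.33 in 117 more payments. Total: 112 + 117 = 229 months.

229 months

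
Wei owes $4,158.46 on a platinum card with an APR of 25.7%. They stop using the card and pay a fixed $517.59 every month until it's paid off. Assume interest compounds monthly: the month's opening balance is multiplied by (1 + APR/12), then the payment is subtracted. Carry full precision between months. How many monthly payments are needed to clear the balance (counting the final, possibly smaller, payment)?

9 payments

Monthly rate r = 25.7%/12 = 2.14167% = 0.0214167.
Recurrence: B ← B·(1+r) − $517.59.
Month 1: interest $89.06; balance after payment $3,729.93.
Month 2: interest $79.88; balance after payment $3,292.22.
Closed form: n = −ln(1 − rB₀/P)/ln(1+r) = −ln(0.82793)/ln(1.02142) ≈ 8.911, so the balance reaches zero during payment 9.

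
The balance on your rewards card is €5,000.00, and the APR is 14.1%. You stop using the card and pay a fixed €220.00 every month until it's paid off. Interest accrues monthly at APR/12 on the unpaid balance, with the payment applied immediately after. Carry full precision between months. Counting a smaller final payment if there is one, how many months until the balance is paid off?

27 months

Monthly rate r = 14.1%/12 = 1.175% = 0.01175.
Recurrence: B ← B·(1+r) − €220.00.
Month 1: interest €58.75; balance after payment €4,838.75.
Month 2: interest €56.86; balance after payment €4,675.61.
Closed form: n = −ln(1 − rB₀/P)/ln(1+r) = −ln(0.73295)/ln(1.01175) ≈ 26.595, so the balance reaches zero during payment 27.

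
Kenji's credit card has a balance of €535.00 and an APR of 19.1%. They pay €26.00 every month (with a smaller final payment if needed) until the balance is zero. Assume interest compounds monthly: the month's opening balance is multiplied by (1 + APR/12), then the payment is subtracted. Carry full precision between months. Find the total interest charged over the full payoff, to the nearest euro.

Monthly rate r = 19.1%/12 = 1.59167% = 0.0159167.
Payoff takes n = ⌈−ln(1 − rB₀/P)/ln(1+r)⌉ = ⌈25.126⌉ = 26 payments; the last is €3.31.
Total paid = 25·€26.00 + €3.31 = €653.31.
Total interest = total paid − principal = €653.31 − €535.00 = €118.31.

€118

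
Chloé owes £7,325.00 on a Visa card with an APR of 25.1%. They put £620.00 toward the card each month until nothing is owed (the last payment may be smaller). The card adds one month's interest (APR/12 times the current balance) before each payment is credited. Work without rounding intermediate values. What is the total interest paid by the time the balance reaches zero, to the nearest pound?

Monthly rate r = 25.1%/12 = 2.09167% = 0.0209167.
Payoff takes n = ⌈−ln(1 − rB₀/P)/ln(1+r)⌉ = ⌈13.712⌉ = 14 payments; the last is £442.72.
Total paid = 13·£620.00 + £442.72 = £8,502.72.
Total interest = total paid − principal = £8,502.72 − £7,325.00 = £1,177.72.

£1,178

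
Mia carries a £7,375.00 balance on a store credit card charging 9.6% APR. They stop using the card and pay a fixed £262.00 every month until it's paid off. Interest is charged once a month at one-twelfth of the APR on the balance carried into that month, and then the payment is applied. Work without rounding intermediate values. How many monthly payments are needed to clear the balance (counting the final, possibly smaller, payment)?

Monthly rate r = 9.6%/12 = 0.8% = 0.008.
Recurrence: B ← B·(1+r) − £262.00.
Month 1: interest £59.00; balance after payment £7,172.00.
Month 2: interest £57.38; balance after payment £6,967.38.
Closed form: n = −ln(1 − rB₀/P)/ln(1+r) = −ln(0.77481)/ln(1.008) ≈ 32.020, so the balance reaches zero during payment 33.

33 payments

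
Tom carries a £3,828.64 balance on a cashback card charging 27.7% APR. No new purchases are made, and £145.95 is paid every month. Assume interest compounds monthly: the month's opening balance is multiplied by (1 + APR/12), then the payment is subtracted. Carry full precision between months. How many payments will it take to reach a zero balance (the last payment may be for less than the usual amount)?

41 payments

Monthly rate r = 27.7%/12 = 2.30833% = 0.0230833.
Recurrence: B ← B·(1+r) − £145.95.
Month 1: interest £88.38; balance after payment £3,771.07.
Month 2: interest £87.05; balance after payment £3,712.17.
Closed form: n = −ln(1 − rB₀/P)/ln(1+r) = −ln(0.39447)/ln(1.02308) ≈ 40.762, so the balance reaches zero during payment 41.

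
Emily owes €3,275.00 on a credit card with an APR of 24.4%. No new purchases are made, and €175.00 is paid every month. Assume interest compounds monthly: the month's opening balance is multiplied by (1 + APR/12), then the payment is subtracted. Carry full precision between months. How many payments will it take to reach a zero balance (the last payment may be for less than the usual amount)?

Monthly rate r = 24.4%/12 = 2.03333% = 0.0203333.
Recurrence: B ← B·(1+r) − €175.00.
Month 1: interest €66.59; balance after payment €3,166.59.
Month 2: interest €64.39; balance after payment €3,055.98.
Closed form: n = −ln(1 − rB₀/P)/ln(1+r) = −ln(0.61948)/ln(1.02033) ≈ 23.790, so the balance reaches zero during payment 24.

24 payments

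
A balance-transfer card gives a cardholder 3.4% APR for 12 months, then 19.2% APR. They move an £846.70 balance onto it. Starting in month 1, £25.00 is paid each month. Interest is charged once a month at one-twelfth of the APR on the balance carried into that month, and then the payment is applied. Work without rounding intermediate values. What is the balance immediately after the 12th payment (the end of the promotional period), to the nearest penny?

Promo months 1–12 at r₀ = 3.4%/12 = 0.00283333; months 13+ at r₁ = 19.2%/12 = 0.016.
After month 12: iterate B ← B·(1+r₀) − £25.00 for 12 months → £571.22.

£571.22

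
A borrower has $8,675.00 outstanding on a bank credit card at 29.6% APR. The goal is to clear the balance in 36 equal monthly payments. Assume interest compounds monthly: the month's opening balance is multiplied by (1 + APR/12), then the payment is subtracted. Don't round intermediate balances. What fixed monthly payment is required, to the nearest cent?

$366.37

Monthly rate r = 29.6%/12 = 2.46667% = 0.0246667.
Level-payment amortization: P = B₀·r / (1 − (1+r)^(−n)) = 8675.00·0.0246667 / (1 − 1.02467^(−36)).
Denominator 1 − (1+r)^(−36) = 0.584064397.
P = 213.983 / 0.584064397 ≈ 366.37.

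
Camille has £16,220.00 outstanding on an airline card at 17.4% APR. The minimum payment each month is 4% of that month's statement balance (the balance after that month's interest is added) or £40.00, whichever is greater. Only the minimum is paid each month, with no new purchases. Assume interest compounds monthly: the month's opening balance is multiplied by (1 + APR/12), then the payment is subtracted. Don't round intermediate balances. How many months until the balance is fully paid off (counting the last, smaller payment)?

Monthly rate r = 17.4%/12 = 1.45% = 0.0145.
While 4% of the post-interest balance exceeds £40.00, each month B ← (B·(1+r))·(1 − 0.04), i.e. B shrinks by the factor (1+r)·0.96 = 0.97392.
This holds for months 1–106. Entering month 107 the balance is £985.19; 4% of the post-interest balance is now below £40.00, so the flat £40.00 minimum applies from here.
From month 107 a fixed £40.00 at rate r clears £985.19 in 31 more payments. Total: 106 + 31 = 137 months.

137 months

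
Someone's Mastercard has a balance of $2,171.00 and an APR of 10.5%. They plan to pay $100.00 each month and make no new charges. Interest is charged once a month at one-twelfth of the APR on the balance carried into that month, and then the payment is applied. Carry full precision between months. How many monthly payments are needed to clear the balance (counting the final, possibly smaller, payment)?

25 months

Monthly rate r = 10.5%/12 = 0.875% = 0.00875.
Recurrence: B ← B·(1+r) − $100.00.
Month 1: interest $19.00; balance after payment $2,090.00.
Month 2: interest $18.29; balance after payment $2,008.28.
Closed form: n = −ln(1 − rB₀/P)/ln(1+r) = −ln(0.81004)/ln(1.00875) ≈ 24.182, so the balance reaches zero during payment 25.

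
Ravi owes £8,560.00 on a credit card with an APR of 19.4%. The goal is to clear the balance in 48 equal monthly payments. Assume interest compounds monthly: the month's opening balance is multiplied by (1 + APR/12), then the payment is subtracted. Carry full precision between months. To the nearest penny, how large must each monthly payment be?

£257.76

Monthly rate r = 19.4%/12 = 1.61667% = 0.0161667.
Level-payment amortization: P = B₀·r / (1 − (1+r)^(−n)) = 8560.00·0.0161667 / (1 − 1.01617^(−48)).
Denominator 1 − (1+r)^(−48) = 0.536891601.
P = 138.387 / 0.536891601 ≈ 257.76.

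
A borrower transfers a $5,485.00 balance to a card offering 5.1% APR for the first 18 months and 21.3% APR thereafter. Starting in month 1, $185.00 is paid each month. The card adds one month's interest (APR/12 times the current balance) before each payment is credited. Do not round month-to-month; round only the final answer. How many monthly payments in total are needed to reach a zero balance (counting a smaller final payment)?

Promo months 1–18 at r₀ = 5.1%/12 = 0.00425; months 19+ at r₁ = 21.3%/12 = 0.01775.
After month 18: iterate B ← B·(1+r₀) − $185.00 for 18 months → $2,467.04.
Then at r₁ with $185.00/mo: n₂ = −ln(1 − r₁·B/P)/ln(1+r₁) ≈ 15.35 → 16 more payments.

34 payments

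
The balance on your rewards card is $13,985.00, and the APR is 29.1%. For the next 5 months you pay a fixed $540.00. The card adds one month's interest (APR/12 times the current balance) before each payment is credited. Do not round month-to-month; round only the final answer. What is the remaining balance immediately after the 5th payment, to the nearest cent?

Monthly rate r = 29.1%/12 = 2.425% = 0.02425.
Each month: B ← B·(1+r) − $540.00.
Month 1: interest $339.14; balance after payment $13,784.14.
Month 2: interest $334.27; balance after payment $13,578.40.
Month 3: interest $329.28; balance after payment $13,367.68.
Month 4: interest $324.17; balance after payment $13,151.84.
Month 5: interest $318.93; balance after payment $12,930.78.

$12,930.78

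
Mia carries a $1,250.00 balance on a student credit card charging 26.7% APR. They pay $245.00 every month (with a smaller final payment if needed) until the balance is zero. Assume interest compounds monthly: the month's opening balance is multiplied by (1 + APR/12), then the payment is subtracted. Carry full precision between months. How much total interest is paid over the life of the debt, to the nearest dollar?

Monthly rate r = 26.7%/12 = 2.225% = 0.02225.
Payoff takes n = ⌈−ln(1 − rB₀/P)/ln(1+r)⌉ = ⌈5.476⌉ = 6 payments; the last is $117.20.
Total paid = 5·$245.00 + $117.20 = $1,342.20.
Total interest = total paid − principal = $1,342.20 − $1,250.00 = $92.20.

$92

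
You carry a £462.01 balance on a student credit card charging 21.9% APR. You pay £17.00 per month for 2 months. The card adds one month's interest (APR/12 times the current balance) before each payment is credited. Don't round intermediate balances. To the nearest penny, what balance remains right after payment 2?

£444.72

Monthly rate r = 21.9%/12 = 1.825% = 0.01825.
Each month: B ← B·(1+r) − £17.00.
Month 1: interest £8.43; balance after payment £453.44.
Month 2: interest £8.28; balance after payment £444.72.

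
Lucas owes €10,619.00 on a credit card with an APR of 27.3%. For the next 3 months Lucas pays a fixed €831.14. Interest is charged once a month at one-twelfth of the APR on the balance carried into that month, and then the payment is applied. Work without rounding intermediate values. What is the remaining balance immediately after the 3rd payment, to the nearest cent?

€8,809.78

Monthly rate r = 27.3%/12 = 2.275% = 0.02275.
Each month: B ← B·(1+r) − €831.14.
Month 1: interest €241.58; balance after payment €10,029.44.
Month 2: interest €228.17; balance after payment €9,426.47.
Month 3: interest €214.45; balance after payment €8,809.78.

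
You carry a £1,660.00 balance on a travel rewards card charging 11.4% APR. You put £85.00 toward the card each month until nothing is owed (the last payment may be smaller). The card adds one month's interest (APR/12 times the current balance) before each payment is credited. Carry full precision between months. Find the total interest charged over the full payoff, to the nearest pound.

Monthly rate r = 11.4%/12 = 0.95% = 0.0095.
Payoff takes n = ⌈−ln(1 − rB₀/P)/ln(1+r)⌉ = ⌈21.704⌉ = 22 payments; the last is £59.94.
Total paid = 21·£85.00 + £59.94 = £1,844.94.
Total interest = total paid − principal = £1,844.94 − £1,660.00 = £184.94.

£185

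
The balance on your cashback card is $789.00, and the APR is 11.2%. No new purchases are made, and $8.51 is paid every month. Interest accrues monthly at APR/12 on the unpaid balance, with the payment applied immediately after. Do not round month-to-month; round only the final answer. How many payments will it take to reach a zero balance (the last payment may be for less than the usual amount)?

216 months

Monthly rate r = 11.2%/12 = 0.933333% = 0.00933333.
Recurrence: B ← B·(1+r) − $8.51.
Month 1: interest $7.36; balance after payment $787.85.
Month 2: interest $7.35; balance after payment $786.70.
Closed form: n = −ln(1 − rB₀/P)/ln(1+r) = −ln(0.13467)/ln(1.00933) ≈ 215.819, so the balance reaches zero during payment 216.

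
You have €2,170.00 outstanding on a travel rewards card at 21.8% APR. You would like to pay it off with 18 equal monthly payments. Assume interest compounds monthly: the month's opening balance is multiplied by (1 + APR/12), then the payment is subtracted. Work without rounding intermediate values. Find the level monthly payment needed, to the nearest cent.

Monthly rate r = 21.8%/12 = 1.81667% = 0.0181667.
Level-payment amortization: P = B₀·r / (1 − (1+r)^(−n)) = 2170.00·0.0181667 / (1 − 1.01817^(−18)).
Denominator 1 − (1+r)^(−18) = 0.276796941.
P = 39.4217 / 0.276796941 ≈ 142.42.

€142.42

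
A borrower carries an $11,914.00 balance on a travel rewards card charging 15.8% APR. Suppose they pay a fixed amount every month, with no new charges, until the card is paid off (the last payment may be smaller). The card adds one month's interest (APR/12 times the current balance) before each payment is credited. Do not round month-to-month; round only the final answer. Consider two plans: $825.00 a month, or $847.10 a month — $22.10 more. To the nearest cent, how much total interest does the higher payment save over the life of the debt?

$38.48

Monthly rate r = 15.8%/12 = 1.31667% = 0.0131667.
At $825.00/mo: n = ⌈−ln(1 − rB₀/P)/ln(1+r)⌉ = 17 payments (last $101.83); total interest = total paid − $11,914.00 = $1,387.83.
At $847.10/mo: 16 payments (last $556.85); total interest $1,349.35.
Interest saved = $1,387.83 − $1,349.35 = $38.48.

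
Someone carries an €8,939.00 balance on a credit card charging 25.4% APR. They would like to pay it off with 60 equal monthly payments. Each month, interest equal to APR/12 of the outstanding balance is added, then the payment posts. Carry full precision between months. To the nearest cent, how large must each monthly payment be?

€264.47

Monthly rate r = 25.4%/12 = 2.11667% = 0.0211667.
Level-payment amortization: P = B₀·r / (1 − (1+r)^(−n)) = 8939.00·0.0211667 / (1 − 1.02117^(−60)).
Denominator 1 − (1+r)^(−60) = 0.715421423.
P = 189.209 / 0.715421423 ≈ 264.47.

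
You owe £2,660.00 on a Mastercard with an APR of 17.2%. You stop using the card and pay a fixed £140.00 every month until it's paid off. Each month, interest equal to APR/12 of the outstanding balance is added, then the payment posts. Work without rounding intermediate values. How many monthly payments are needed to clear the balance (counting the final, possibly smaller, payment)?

23 months

Monthly rate r = 17.2%/12 = 1.43333% = 0.0143333.
Recurrence: B ← B·(1+r) − £140.00.
Month 1: interest £38.13; balance after payment £2,558.13.
Month 2: interest £36.67; balance after payment £2,454.79.
Closed form: n = −ln(1 − rB₀/P)/ln(1+r) = −ln(0.72767)/ln(1.01433) ≈ 22.339, so the balance reaches zero during payment 23.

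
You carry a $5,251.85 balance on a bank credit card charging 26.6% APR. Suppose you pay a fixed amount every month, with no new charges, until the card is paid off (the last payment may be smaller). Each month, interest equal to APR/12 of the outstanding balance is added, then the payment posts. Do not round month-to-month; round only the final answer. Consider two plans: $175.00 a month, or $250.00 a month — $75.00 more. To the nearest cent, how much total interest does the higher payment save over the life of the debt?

Monthly rate r = 26.6%/12 = 2.21667% = 0.0221667.
At $175.00/mo: n = ⌈−ln(1 − rB₀/P)/ln(1+r)⌉ = 50 payments (last $159.96); total interest = total paid − $5,251.85 = $3,483.11.
At $250.00/mo: 29 payments (last $147.11); total interest $1,895.26.
Interest saved = $3,483.11 − $1,895.26 = $1,587.85.

$1,587.85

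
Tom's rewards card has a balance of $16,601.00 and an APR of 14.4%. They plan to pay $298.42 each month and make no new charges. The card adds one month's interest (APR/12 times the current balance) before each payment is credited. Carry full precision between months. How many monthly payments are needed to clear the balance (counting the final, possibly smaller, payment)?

Monthly rate r = 14.4%/12 = 1.2% = 0.012.
Recurrence: B ← B·(1+r) − $298.42.
Month 1: interest $199.21; balance after payment $16,501.79.
Month 2: interest $198.02; balance after payment $16,401.39.
Closed form: n = −ln(1 − rB₀/P)/ln(1+r) = −ln(0.33244)/ln(1.012) ≈ 92.323, so the balance reaches zero during payment 93.

93 months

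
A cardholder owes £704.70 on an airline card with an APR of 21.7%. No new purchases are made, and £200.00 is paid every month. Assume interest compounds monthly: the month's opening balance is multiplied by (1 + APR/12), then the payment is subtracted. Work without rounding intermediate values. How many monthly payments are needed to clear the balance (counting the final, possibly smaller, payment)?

Monthly rate r = 21.7%/12 = 1.80833% = 0.0180833.
Recurrence: B ← B·(1+r) − £200.00.
Month 1: interest £12.74; balance after payment £517.44.
Month 2: interest £9.36; balance after payment £326.80.
Month 3: interest £5.91; balance after payment £132.71.
Month 4: interest £2.40; balance after payment £0.00.

4 months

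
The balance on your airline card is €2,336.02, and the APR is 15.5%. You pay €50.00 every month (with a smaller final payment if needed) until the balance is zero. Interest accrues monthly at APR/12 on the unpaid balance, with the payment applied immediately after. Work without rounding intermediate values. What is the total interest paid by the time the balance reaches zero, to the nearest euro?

€1,268

Monthly rate r = 15.5%/12 = 1.29167% = 0.0129167.
Payoff takes n = ⌈−ln(1 − rB₀/P)/ln(1+r)⌉ = ⌈72.075⌉ = 73 payments; the last is €3.77.
Total paid = 72·€50.00 + €3.77 = €3,603.77.
Total interest = total paid − principal = €3,603.77 − €2,336.02 = €1,267.75.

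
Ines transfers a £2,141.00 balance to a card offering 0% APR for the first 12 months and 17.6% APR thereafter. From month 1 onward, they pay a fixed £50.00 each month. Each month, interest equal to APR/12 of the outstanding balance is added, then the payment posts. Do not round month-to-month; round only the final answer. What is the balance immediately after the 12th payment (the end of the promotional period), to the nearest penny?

Promo months 1–12 at r₀ = 0%/12 = 0; months 13+ at r₁ = 17.6%/12 = 0.0146667.
After month 12 (no interest yet): B = £2,141.00 − 12·£50.00 = £1,541.00.

£1,541.00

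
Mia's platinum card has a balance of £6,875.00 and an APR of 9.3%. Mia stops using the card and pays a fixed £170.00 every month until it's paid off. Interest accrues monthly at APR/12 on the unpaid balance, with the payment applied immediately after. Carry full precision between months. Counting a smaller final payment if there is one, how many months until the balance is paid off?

Monthly rate r = 9.3%/12 = 0.775% = 0.00775.
Recurrence: B ← B·(1+r) − £170.00.
Month 1: interest £53.28; balance after payment £6,758.28.
Month 2: interest £52.38; balance after payment £6,640.66.
Closed form: n = −ln(1 − rB₀/P)/ln(1+r) = −ln(0.68658)/ln(1.00775) ≈ 48.708, so the balance reaches zero during payment 49.

49 payments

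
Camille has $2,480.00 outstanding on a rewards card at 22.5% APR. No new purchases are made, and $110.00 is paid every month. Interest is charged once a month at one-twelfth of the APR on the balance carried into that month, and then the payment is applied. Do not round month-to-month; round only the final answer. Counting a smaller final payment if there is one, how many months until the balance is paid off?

Monthly rate r = 22.5%/12 = 1.875% = 0.01875.
Recurrence: B ← B·(1+r) − $110.00.
Month 1: interest $46.50; balance after payment $2,416.50.
Month 2: interest $45.31; balance after payment $2,351.81.
Closed form: n = −ln(1 − rB₀/P)/ln(1+r) = −ln(0.57727)/ln(1.01875) ≈ 29.577, so the balance reaches zero during payment 30.

30 payments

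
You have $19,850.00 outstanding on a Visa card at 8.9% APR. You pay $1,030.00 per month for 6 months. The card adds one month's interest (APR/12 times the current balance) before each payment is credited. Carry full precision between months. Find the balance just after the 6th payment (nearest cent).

Monthly rate r = 8.9%/12 = 0.741667% = 0.00741667.
Each month: B ← B·(1+r) − $1,030.00.
Month 1: interest $147.22; balance after payment $18,967.22.
Month 2: interest $140.67; balance after payment $18,077.89.
Month 3: interest $134.08; balance after payment $17,181.97.
Month 4: interest $127.43; balance after payment $16,279.41.
Month 5: interest $120.74; balance after payment $15,370.14.
Month 6: interest $114.00; balance after payment $14,454.14.

$14,454.14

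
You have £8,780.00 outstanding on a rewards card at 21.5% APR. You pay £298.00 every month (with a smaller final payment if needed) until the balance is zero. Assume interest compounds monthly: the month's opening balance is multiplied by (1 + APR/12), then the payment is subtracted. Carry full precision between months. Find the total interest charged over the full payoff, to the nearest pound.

£3,815

Monthly rate r = 21.5%/12 = 1.79167% = 0.0179167.
Payoff takes n = ⌈−ln(1 − rB₀/P)/ln(1+r)⌉ = ⌈42.264⌉ = 43 payments; the last is £79.12.
Total paid = 42·£298.00 + £79.12 = £12,595.12.
Total interest = total paid − principal = £12,595.12 − £8,780.00 = £3,815.12.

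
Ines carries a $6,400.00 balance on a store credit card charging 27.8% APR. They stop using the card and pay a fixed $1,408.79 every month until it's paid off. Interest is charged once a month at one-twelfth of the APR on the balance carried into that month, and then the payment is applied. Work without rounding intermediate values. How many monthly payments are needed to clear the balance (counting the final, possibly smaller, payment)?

5 months

Monthly rate r = 27.8%/12 = 2.31667% = 0.0231667.
Recurrence: B ← B·(1+r) − $1,408.79.
Month 1: interest $148.27; balance after payment $5,139.48.
Month 2: interest $119.06; balance after payment $3,849.75.
Month 3: interest $89.19; balance after payment $2,530.15.
Month 4: interest $58.62; balance after payment $1,179.97.
Month 5: interest $27.34; balance after payment $0.00.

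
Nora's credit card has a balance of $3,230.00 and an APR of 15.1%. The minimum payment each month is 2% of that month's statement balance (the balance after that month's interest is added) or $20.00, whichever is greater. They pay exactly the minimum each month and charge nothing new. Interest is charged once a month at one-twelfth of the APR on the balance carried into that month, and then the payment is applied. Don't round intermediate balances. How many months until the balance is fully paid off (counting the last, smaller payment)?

Monthly rate r = 15.1%/12 = 1.25833% = 0.0125833.
While 2% of the post-interest balance exceeds $20.00, each month B ← (B·(1+r))·(1 − 0.02), i.e. B shrinks by the factor (1+r)·0.98 = 0.99233.
This holds for months 1–154. Entering month 155 the balance is $987.09; 2% of the post-interest balance is now below $20.00, so the flat $20.00 minimum applies from here.
From month 155 a fixed $20.00 at rate r clears $987.09 in 78 more payments. Total: 154 + 78 = 232 months.

232 months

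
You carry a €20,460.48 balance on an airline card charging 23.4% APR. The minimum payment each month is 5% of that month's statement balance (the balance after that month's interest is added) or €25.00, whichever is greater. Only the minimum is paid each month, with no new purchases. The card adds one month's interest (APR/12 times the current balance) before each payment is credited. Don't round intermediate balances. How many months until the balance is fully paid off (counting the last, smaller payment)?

Monthly rate r = 23.4%/12 = 1.95% = 0.0195.
While 5% of the post-interest balance exceeds €25.00, each month B ← (B·(1+r))·(1 − 0.05), i.e. B shrinks by the factor (1+r)·0.95 = 0.96852.
This holds for months 1–117. Entering month 118 the balance is €485.16; 5% of the post-interest balance is now below €25.00, so the flat €25.00 minimum applies from here.
From month 118 a fixed €25.00 at rate r clears €485.16 in 25 more payments. Total: 117 + 25 = 142 months.

142 months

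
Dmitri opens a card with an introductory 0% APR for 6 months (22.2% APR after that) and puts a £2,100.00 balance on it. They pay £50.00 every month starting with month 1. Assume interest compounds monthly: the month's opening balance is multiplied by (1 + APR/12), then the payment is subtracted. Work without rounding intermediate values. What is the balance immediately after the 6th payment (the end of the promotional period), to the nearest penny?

£1,800.00

Promo months 1–6 at r₀ = 0%/12 = 0; months 7+ at r₁ = 22.2%/12 = 0.0185.
After month 6 (no interest yet): B = £2,100.00 − 6·£50.00 = £1,800.00.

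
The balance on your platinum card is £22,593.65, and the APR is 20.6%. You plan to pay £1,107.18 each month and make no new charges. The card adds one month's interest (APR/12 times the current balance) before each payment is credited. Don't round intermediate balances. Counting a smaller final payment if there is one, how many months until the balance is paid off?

26 months

Monthly rate r = 20.6%/12 = 1.71667% = 0.0171667.
Recurrence: B ← B·(1+r) − £1,107.18.
Month 1: interest £387.86; balance after payment £21,874.33.
Month 2: interest £375.51; balance after payment £21,142.66.
Closed form: n = −ln(1 − rB₀/P)/ln(1+r) = −ln(0.64969)/ln(1.01717) ≈ 25.337, so the balance reaches zero during payment 26.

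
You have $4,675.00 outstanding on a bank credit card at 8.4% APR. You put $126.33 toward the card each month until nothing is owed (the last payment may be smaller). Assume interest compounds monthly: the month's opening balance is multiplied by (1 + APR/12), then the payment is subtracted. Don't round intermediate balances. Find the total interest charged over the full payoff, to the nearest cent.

Monthly rate r = 8.4%/12 = 0.7% = 0.007.
Payoff takes n = ⌈−ln(1 − rB₀/P)/ln(1+r)⌉ = ⌈42.980⌉ = 43 payments; the last is $123.85.
Total paid = 42·$126.33 + $123.85 = $5,429.71.
Total interest = total paid − principal = $5,429.71 − $4,675.00 = $754.71.

$754.71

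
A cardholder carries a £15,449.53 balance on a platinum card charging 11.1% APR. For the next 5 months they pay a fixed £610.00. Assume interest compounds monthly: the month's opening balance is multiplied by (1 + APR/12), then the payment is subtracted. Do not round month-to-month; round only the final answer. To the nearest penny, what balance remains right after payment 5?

Monthly rate r = 11.1%/12 = 0.925% = 0.00925.
Each month: B ← B·(1+r) − £610.00.
Month 1: interest £142.91; balance after payment £14,982.44.
Month 2: interest £138.59; balance after payment £14,511.03.
Month 3: interest £134.23; balance after payment £14,035.25.
Month 4: interest £129.83; balance after payment £13,555.08.
Month 5: interest £125.38; balance after payment £13,070.46.

£13,070.46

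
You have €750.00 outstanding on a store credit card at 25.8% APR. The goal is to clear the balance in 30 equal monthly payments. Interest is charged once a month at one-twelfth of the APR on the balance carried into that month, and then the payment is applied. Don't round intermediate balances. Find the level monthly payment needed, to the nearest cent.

€34.18

Monthly rate r = 25.8%/12 = 2.15% = 0.0215.
Level-payment amortization: P = B₀·r / (1 − (1+r)^(−n)) = 750.00·0.0215 / (1 − 1.0215^(−30)).
Denominator 1 − (1+r)^(−30) = 0.471738609.
P = 16.125 / 0.471738609 ≈ 34.18.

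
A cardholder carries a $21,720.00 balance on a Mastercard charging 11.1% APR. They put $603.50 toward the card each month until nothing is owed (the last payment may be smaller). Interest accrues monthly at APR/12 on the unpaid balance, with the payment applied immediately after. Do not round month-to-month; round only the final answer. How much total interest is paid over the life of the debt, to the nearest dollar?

Monthly rate r = 11.1%/12 = 0.925% = 0.00925.
Payoff takes n = ⌈−ln(1 − rB₀/P)/ln(1+r)⌉ = ⌈43.967⌉ = 44 payments; the last is $583.81.
Total paid = 43·$603.50 + $583.81 = $26,534.31.
Total interest = total paid − principal = $26,534.31 − $21,720.00 = $4,814.31.

$4,814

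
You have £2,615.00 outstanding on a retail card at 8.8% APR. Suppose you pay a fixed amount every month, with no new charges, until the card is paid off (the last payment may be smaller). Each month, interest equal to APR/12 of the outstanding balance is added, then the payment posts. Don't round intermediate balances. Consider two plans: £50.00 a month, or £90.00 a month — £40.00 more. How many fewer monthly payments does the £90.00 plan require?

34 fewer payments

Monthly rate r = 8.8%/12 = 0.733333% = 0.00733333.
At £50.00/mo: n = ⌈−ln(1 − rB₀/P)/ln(1+r)⌉ = 67 payments (last £10.41); total interest = total paid − £2,615.00 = £695.41.
At £90.00/mo: 33 payments (last £71.63); total interest £336.63.
Payments saved = 67 − 33 = 34.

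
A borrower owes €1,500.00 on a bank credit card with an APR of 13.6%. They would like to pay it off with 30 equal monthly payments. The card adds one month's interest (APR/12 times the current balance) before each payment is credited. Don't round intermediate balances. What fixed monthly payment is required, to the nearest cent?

€59.26

Monthly rate r = 13.6%/12 = 1.13333% = 0.0113333.
Level-payment amortization: P = B₀·r / (1 − (1+r)^(−n)) = 1500.00·0.0113333 / (1 − 1.01133^(−30)).
Denominator 1 − (1+r)^(−30) = 0.286867305.
P = 17 / 0.286867305 ≈ 59.26.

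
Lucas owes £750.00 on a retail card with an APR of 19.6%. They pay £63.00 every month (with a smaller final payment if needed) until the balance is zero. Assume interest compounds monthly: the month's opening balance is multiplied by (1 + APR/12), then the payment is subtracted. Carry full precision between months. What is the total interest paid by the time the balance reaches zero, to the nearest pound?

£91

Monthly rate r = 19.6%/12 = 1.63333% = 0.0163333.
Payoff takes n = ⌈−ln(1 − rB₀/P)/ln(1+r)⌉ = ⌈13.346⌉ = 14 payments; the last is £21.91.
Total paid = 13·£63.00 + £21.91 = £840.91.
Total interest = total paid − principal = £840.91 − £750.00 = £90.91.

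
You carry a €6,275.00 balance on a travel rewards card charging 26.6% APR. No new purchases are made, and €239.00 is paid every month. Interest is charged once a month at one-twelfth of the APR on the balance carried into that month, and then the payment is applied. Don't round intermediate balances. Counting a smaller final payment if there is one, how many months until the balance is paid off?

Monthly rate r = 26.6%/12 = 2.21667% = 0.0221667.
Recurrence: B ← B·(1+r) − €239.00.
Month 1: interest €139.10; balance after payment €6,175.10.
Month 2: interest €136.88; balance after payment €6,072.98.
Closed form: n = −ln(1 − rB₀/P)/ln(1+r) = −ln(0.41801)/ln(1.02217) ≈ 39.784, so the balance reaches zero during payment 40.

40 payments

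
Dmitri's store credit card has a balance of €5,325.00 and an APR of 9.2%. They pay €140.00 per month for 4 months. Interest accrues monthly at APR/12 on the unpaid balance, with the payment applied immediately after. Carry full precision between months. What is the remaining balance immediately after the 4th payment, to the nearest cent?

Monthly rate r = 9.2%/12 = 0.766667% = 0.00766667.
Each month: B ← B·(1+r) − €140.00.
Month 1: interest €40.82; balance after payment €5,225.82.
Month 2: interest €40.06; balance after payment €5,125.89.
Month 3: interest €39.30; balance after payment €5,025.19.
Month 4: interest €38.53; balance after payment €4,923.71.

€4,923.71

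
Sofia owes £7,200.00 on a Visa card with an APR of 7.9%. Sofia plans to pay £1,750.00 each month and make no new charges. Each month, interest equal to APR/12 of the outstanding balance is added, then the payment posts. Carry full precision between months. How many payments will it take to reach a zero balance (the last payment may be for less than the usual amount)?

Monthly rate r = 7.9%/12 = 0.658333% = 0.00658333.
Recurrence: B ← B·(1+r) − £1,750.00.
Month 1: interest £47.40; balance after payment £5,497.40.
Month 2: interest £36.19; balance after payment £3,783.59.
Month 3: interest £24.91; balance after payment £2,058.50.
Month 4: interest £13.55; balance after payment £322.05.
Month 5: interest £2.12; balance after payment £0.00.

5 months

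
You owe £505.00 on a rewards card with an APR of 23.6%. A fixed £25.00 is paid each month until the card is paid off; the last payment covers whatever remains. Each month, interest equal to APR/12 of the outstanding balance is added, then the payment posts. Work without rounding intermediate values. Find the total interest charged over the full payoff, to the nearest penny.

£144.89

Monthly rate r = 23.6%/12 = 1.96667% = 0.0196667.
Payoff takes n = ⌈−ln(1 − rB₀/P)/ln(1+r)⌉ = ⌈25.995⌉ = 26 payments; the last is £24.89.
Total paid = 25·£25.00 + £24.89 = £649.89.
Total interest = total paid − principal = £649.89 − £505.00 = £144.89.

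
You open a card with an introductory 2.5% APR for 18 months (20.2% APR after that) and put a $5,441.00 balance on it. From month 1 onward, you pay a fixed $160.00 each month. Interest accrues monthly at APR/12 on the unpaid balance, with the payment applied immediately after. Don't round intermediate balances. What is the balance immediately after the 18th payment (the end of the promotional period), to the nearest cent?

Promo months 1–18 at r₀ = 2.5%/12 = 0.00208333; months 19+ at r₁ = 20.2%/12 = 0.0168333.
After month 18: iterate B ← B·(1+r₀) − $160.00 for 18 months → $2,717.12.

$2,717.12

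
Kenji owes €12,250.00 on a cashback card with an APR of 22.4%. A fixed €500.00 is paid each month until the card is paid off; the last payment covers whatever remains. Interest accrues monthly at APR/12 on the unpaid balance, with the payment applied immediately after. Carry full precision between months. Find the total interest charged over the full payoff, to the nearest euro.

€4,276

Monthly rate r = 22.4%/12 = 1.86667% = 0.0186667.
Payoff takes n = ⌈−ln(1 − rB₀/P)/ln(1+r)⌉ = ⌈33.051⌉ = 34 payments; the last is €25.60.
Total paid = 33·€500.00 + €25.60 = €16,525.60.
Total interest = total paid − principal = €16,525.60 − €12,250.00 = €4,275.60.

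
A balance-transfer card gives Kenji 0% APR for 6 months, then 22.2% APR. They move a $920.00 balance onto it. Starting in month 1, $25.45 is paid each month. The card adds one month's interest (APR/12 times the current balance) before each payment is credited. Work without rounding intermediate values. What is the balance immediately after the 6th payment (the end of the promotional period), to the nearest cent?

Promo months 1–6 at r₀ = 0%/12 = 0; months 7+ at r₁ = 22.2%/12 = 0.0185.
After month 6 (no interest yet): B = $920.00 − 6·$25.45 = $767.30.

$767.30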